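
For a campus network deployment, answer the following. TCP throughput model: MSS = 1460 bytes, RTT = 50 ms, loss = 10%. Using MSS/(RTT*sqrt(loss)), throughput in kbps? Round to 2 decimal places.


Given: MSS = 1460 bytes, RTT = 50 ms, loss = 10%
RTT in seconds = 50 / 1000 = 0.05
Loss rate = 10% = 0.1
sqrt(loss) = sqrt(0.1) = 0.316227766017
Throughput (bytes/s) = 1460 / (0.05 * 0.316227766017) = 92338.5077
Throughput (kbps) = 92338.5077 * 8 / 1000 = 738.708061 -> 738.71 kbps (2 dp)

738.71


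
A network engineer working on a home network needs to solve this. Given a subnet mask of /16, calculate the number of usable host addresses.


Given: subnet mask /16
Host bits = 32 - 16 = 16
Total addresses = 2^16 = 65536
Usable hosts = 65536 - 2 (network + broadcast) = 65534

65534


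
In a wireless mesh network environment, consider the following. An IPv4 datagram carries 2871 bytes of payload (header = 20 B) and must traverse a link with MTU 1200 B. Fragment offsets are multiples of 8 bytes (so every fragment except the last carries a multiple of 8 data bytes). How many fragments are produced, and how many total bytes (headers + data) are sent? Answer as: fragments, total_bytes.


Max data per non-final fragment = floor((MTU - header)/8)*8 = floor((1200 - 20)/8)*8 = floor(1180/8)*8 = 1176 B
Final fragment needs no 8-byte alignment: it can carry up to MTU - header = 1180 B
Non-final fragments needed = ceil((payload - 1180) / 1176) = ceil(1691/1176) = ceil(1.4379) = 2
Number of fragments = 2 + 1 = 3
Fragment sizes (data): 2 * 1176 B + 519 B (last, 519 <= 1180 OK)
Total bytes sent = payload + n_frags * header = 2871 + 3*20 = 2871 + 60 = 2931 B

3, 2931


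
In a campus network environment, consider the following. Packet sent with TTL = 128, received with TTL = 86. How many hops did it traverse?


Given: initial TTL = 128, received TTL = 86
Hops = initial TTL - received TTL
Hops = 128 - 86 = 42

42


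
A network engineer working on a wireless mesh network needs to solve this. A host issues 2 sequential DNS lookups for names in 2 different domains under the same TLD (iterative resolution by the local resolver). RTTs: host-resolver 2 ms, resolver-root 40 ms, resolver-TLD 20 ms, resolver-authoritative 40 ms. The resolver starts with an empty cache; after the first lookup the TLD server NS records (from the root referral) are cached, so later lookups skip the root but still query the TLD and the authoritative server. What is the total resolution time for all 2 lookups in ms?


Lookup 1 (cold cache): local + root + TLD + auth = 2 + 40 + 20 + 40 = 102 ms
Lookups 2..2 (TLD NS cached -> skip root; new domain -> still ask TLD and auth): local + TLD + auth = 2 + 20 + 40 = 62 ms each
Remaining 1 lookups: 1 * 62 = 62 ms
Total = 102 + 62 = 164 ms

164


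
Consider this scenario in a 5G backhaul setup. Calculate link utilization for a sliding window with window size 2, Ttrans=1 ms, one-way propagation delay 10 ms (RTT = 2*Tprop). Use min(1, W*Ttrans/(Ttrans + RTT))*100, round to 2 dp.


Given: W = 2, Ttrans = 1 ms, RTT = 20 ms (= 2 * Tprop, Tprop = 10 ms)
Cycle time = Ttrans + RTT = 1 + 20 = 21 ms (first packet sent until its ACK returns)
W * Ttrans = 2 * 1 = 2 ms of sending per cycle
W * Ttrans / (Ttrans + RTT) = 2 / 21 = 0.095238
U = min(1, 0.095238) = 0.095238
U% = 9.52%

9.52


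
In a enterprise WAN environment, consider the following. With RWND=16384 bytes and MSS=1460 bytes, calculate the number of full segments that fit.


Given: RWND = 16384 bytes, MSS = 1460 bytes
Full segments = floor(RWND / MSS)
Full segments = floor(16384 / 1460)
Full segments = floor(11.2219) = 11

11


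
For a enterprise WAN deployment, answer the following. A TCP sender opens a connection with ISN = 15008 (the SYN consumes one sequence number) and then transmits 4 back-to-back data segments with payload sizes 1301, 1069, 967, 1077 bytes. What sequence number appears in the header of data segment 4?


The SYN occupies sequence number ISN = 15008, so the first data byte is ISN + 1 = 15009.
SEQ of data segment i = (ISN + 1) + sum of payload sizes of segments 1..i-1.
Segment 1: SEQ = 15009, payload = 1301 bytes
Segment 2: SEQ = 16310, payload = 1069 bytes
Segment 3: SEQ = 17379, payload = 967 bytes
Segment 4: SEQ = 18346, payload = 1077 bytes
SEQ of segment 4 = 15009 + 1301 + 1069 + 967 = 18346

18346


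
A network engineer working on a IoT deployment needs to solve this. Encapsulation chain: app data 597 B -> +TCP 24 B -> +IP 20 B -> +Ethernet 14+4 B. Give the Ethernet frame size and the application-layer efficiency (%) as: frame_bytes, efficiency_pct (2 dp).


TCP segment = 597 + 24 = 621 B
IP packet = 621 + 20 = 641 B
Ethernet frame = 641 + 14 + 4 = 659 B
Efficiency = app / frame = 597 / 659 = 0.905918 = 90.5918% -> 90.59% (2 dp)

659, 90.59


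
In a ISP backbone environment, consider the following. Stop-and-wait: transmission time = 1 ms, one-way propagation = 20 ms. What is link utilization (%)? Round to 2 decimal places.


Given: Ttrans = 1 ms, Tprop = 20 ms
RTT = 2 * Tprop = 2 * 20 = 40 ms
U = Ttrans / (Ttrans + RTT)
U = 1 / (1 + 40)
U = 1 / 41 = 0.02439
U% = 2.44%

2.44


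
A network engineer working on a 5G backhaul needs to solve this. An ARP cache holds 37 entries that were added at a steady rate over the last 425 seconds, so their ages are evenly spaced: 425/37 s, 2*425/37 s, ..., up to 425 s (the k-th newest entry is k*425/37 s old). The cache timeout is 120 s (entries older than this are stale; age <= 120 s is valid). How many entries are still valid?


Ages are k * 425/37 s for k = 1..37 (spacing = 11.4865 s).
Entry k is valid iff k * 425/37 <= 120 iff k <= 37 * 120 / 425 = 10.4471
n_valid = floor(10.4471) = 10
(n_stale = 37 - 10 = 27)

10


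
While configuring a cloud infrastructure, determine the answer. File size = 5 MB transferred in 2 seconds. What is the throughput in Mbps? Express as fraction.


Given: file = 5 MB, time = 2 s
File in Mb = 5 * 8 = 40 Mb
Throughput = 40 / 2 Mbps
Throughput = 20 Mbps

20


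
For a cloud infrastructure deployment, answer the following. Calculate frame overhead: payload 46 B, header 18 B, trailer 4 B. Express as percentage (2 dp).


Given: payload = 46 B, header = 18 B, trailer = 4 B
Overhead bytes = header + trailer = 18 + 4 = 22
Total frame = payload + overhead = 46 + 22 = 68
Overhead % = 22 / 68 * 100 = 32.3529% -> 32.35% (2 dp)

32.35


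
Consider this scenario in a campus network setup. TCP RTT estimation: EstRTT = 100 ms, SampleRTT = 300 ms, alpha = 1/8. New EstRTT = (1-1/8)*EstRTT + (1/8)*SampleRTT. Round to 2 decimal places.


Given: EstRTT = 100 ms, SampleRTT = 300 ms, alpha = 1/8
New EstRTT = (1 - alpha) * EstRTT + alpha * SampleRTT
(7/8) * 100 = 87.5
(1/8) * 300 = 37.5
New EstRTT = 87.5 + 37.5 = 125 ms -> 125.00 ms (2 dp)

125.00


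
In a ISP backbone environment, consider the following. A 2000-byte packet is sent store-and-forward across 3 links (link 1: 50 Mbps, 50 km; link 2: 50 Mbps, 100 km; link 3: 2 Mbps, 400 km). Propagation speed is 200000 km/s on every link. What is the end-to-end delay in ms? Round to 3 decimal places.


Packet = 2000 bytes = 16000 bits. Store-and-forward: sum (t_trans + t_prop) per link.
Link 1: t_trans = 16000/(50*10^6) s = 0.3200 ms; t_prop = 50/200000 s = 0.2500 ms; subtotal = 0.5700 ms
Link 2: t_trans = 16000/(50*10^6) s = 0.3200 ms; t_prop = 100/200000 s = 0.5000 ms; subtotal = 0.8200 ms
Link 3: t_trans = 16000/(2*10^6) s = 8.0000 ms; t_prop = 400/200000 s = 2.0000 ms; subtotal = 10.0000 ms
End-to-end = 0.5700 + 0.8200 + 10.0000 = 11.3900 ms -> 11.390 ms (3 dp)

11.390


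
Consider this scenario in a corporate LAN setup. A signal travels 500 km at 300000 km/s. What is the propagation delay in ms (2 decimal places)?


Given: distance = 500 km, speed = 300000 km/s
Delay = distance / speed = 500 / 300000 seconds
Delay in ms = 500 * 1000 / 300000
Delay = 1.6667 ms
Rounded to 2 dp = 1.67 ms

1.67


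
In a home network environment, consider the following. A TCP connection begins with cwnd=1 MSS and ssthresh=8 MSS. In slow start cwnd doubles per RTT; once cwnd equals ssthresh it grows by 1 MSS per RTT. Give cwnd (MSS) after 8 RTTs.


RTT 0: cwnd = 1 MSS (initial)
RTT 1: cwnd = 2 MSS (slow start, doubled)
RTT 2: cwnd = 4 MSS (slow start, doubled)
RTT 3: cwnd = 8 MSS (slow start, doubled)
RTT 4: cwnd = 9 MSS (congestion avoidance, +1)
RTT 5: cwnd = 10 MSS (congestion avoidance, +1)
RTT 6: cwnd = 11 MSS (congestion avoidance, +1)
RTT 7: cwnd = 12 MSS (congestion avoidance, +1)
RTT 8: cwnd = 13 MSS (congestion avoidance, +1)

13


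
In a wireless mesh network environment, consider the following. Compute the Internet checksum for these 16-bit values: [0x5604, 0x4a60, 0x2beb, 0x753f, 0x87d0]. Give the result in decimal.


Given words: [0x5604, 0x4a60, 0x2beb, 0x753f, 0x87d0]
Step 1: Sum all words
Raw sum = 22020 + 19040 + 11243 + 30015 + 34768 = 117086
Step 2: Fold carry: (51550 + 1) = 51551
One's complement = ~51551 & 0xFFFF = 13984

13984


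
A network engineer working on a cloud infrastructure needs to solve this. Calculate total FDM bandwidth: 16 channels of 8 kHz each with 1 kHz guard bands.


Given: 16 channels, 8 kHz each, guard = 1 kHz
Channel bandwidth = 16 * 8 = 128 kHz
Guard bands = 15 gaps * 1 kHz = 15 kHz
Total = 128 + 15 = 143 kHz

143


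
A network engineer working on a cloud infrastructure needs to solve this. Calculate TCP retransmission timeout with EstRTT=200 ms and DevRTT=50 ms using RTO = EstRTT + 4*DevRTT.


Given: EstRTT = 200 ms, DevRTT = 50 ms
Timeout = EstRTT + 4 * DevRTT
4 * DevRTT = 4 * 50 = 200
Timeout = 200 + 200 = 400 ms

400


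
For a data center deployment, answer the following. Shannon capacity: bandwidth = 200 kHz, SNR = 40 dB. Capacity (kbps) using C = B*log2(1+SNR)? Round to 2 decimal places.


Given: B = 200 kHz, SNR = 40 dB
SNR linear = 10^(40/10) = 10000
1 + SNR = 10001
log2(10001) = 13.2878566418
C = 200 * 1000 * 13.2878566418 = 2657571.3284 bps
C = 2657.571328 kbps -> 2657.57 kbps (2 dp)

2657.57


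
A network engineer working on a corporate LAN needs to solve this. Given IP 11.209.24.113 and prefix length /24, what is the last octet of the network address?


Given: IP = 11.209.24.113, prefix = /24
Subnet mask = 255.255.255.0
Last octet of IP: 113
Last octet of mask: 0
Network last octet = 113 AND 0 = 0

0


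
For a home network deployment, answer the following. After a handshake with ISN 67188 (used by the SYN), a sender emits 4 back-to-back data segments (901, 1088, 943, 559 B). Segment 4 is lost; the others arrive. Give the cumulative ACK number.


SYN uses sequence number 67188; first data byte = ISN + 1 = 67189.
Segment 1: SEQ = 67189, len = 901 B, covers [67189, 68089]
Segment 2: SEQ = 68090, len = 1088 B, covers [68090, 69177]
Segment 3: SEQ = 69178, len = 943 B, covers [69178, 70120]
Segment 4: SEQ = 70121, len = 559 B, covers [70121, 70679] [LOST]
In-order data received: bytes [67189, 70120] (segments 1..3).
Segment 4 missing -> gap begins at byte 70121.
Cumulative ACK = next expected in-order byte = 67189 + 901 + 1088 + 943 = 70121

70121


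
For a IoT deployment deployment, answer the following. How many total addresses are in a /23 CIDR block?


Given: CIDR prefix /23
Host bits = 32 - 23 = 9
Total addresses = 2^9 = 512

512


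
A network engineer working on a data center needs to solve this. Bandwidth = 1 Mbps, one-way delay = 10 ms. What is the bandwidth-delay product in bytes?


Given: bandwidth = 1 Mbps, delay = 10 ms
BDP in bits = 1 * 10^6 * 10 / 1000
BDP in bits = 10000
BDP in bytes = 10000 / 8 = 1250

1250


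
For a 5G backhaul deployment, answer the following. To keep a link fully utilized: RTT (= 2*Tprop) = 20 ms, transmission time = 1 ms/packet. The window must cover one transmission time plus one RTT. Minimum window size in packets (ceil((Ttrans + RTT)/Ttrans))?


Given: Ttrans = 1 ms, RTT = 20 ms (= 2 * Tprop, Tprop = 10 ms)
Time until first ACK returns = Ttrans + RTT = 1 + 20 = 21 ms
Need W * Ttrans >= Ttrans + RTT  ->  W >= (Ttrans + RTT) / Ttrans
(Ttrans + RTT) / Ttrans = 21 / 1 = 21
W_min = ceil(21) = 21

21


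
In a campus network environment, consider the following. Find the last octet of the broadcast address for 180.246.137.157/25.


Given: IP = 180.246.137.157, prefix = /25
Host bits = 32 - 25 = 7
Network last octet = 157 AND mask = 128
Host part size = 2^7 - 1 = 127
Broadcast last octet = 128 OR 127 = 255

255


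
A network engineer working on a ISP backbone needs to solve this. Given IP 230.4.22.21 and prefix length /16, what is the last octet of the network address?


Given: IP = 230.4.22.21, prefix = /16
Subnet mask = 255.255.0.0
Last octet of IP: 21
Last octet of mask: 0
Network last octet = 21 AND 0 = 0

0


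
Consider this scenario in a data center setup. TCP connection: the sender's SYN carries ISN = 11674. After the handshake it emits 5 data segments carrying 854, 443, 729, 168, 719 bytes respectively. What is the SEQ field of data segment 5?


The SYN occupies sequence number ISN = 11674, so the first data byte is ISN + 1 = 11675.
SEQ of data segment i = (ISN + 1) + sum of payload sizes of segments 1..i-1.
Segment 1: SEQ = 11675, payload = 854 bytes
Segment 2: SEQ = 12529, payload = 443 bytes
Segment 3: SEQ = 12972, payload = 729 bytes
Segment 4: SEQ = 13701, payload = 168 bytes
Segment 5: SEQ = 13869, payload = 719 bytes
SEQ of segment 5 = 11675 + 854 + 443 + 729 + 168 = 13869

13869


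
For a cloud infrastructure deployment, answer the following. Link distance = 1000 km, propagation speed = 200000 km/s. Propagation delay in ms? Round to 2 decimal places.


Given: distance = 1000 km, speed = 200000 km/s
Delay = distance / speed = 1000 / 200000 seconds
Delay in ms = 1000 * 1000 / 200000
Delay = 5.0000 ms
Rounded to 2 dp = 5.00 ms

5.00


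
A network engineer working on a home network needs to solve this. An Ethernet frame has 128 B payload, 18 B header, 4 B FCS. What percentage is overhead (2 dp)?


Given: payload = 128 B, header = 18 B, trailer = 4 B
Overhead bytes = header + trailer = 18 + 4 = 22
Total frame = payload + overhead = 128 + 22 = 150
Overhead % = 22 / 150 * 100 = 14.6667% -> 14.67% (2 dp)

14.67


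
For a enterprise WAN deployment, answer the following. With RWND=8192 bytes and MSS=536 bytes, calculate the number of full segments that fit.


Given: RWND = 8192 bytes, MSS = 536 bytes
Full segments = floor(RWND / MSS)
Full segments = floor(8192 / 536)
Full segments = floor(15.2836) = 15

15


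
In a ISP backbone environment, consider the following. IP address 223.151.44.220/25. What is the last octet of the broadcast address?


Given: IP = 223.151.44.220, prefix = /25
Host bits = 32 - 25 = 7
Network last octet = 220 AND mask = 128
Host part size = 2^7 - 1 = 127
Broadcast last octet = 128 OR 127 = 255

255


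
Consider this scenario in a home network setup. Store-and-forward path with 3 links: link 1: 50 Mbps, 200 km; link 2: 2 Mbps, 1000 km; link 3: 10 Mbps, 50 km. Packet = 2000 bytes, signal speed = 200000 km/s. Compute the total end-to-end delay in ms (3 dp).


Packet = 2000 bytes = 16000 bits. Store-and-forward: sum (t_trans + t_prop) per link.
Link 1: t_trans = 16000/(50*10^6) s = 0.3200 ms; t_prop = 200/200000 s = 1.0000 ms; subtotal = 1.3200 ms
Link 2: t_trans = 16000/(2*10^6) s = 8.0000 ms; t_prop = 1000/200000 s = 5.0000 ms; subtotal = 13.0000 ms
Link 3: t_trans = 16000/(10*10^6) s = 1.6000 ms; t_prop = 50/200000 s = 0.2500 ms; subtotal = 1.8500 ms
End-to-end = 1.3200 + 13.0000 + 1.8500 = 16.1700 ms -> 16.170 ms (3 dp)

16.170


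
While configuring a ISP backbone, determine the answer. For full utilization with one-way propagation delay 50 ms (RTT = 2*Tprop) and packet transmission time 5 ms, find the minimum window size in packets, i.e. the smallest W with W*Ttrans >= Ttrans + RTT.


Given: Ttrans = 5 ms, RTT = 100 ms (= 2 * Tprop, Tprop = 50 ms)
Time until first ACK returns = Ttrans + RTT = 5 + 100 = 105 ms
Need W * Ttrans >= Ttrans + RTT  ->  W >= (Ttrans + RTT) / Ttrans
(Ttrans + RTT) / Ttrans = 105 / 5 = 21
W_min = ceil(21) = 21

21


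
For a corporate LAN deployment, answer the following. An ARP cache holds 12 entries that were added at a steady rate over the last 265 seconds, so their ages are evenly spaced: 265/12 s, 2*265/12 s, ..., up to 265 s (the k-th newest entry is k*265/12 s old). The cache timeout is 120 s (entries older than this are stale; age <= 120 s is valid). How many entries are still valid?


Ages are k * 265/12 s for k = 1..12 (spacing = 22.0833 s).
Entry k is valid iff k * 265/12 <= 120 iff k <= 12 * 120 / 265 = 5.4340
n_valid = floor(5.4340) = 5
(n_stale = 12 - 5 = 7)

5


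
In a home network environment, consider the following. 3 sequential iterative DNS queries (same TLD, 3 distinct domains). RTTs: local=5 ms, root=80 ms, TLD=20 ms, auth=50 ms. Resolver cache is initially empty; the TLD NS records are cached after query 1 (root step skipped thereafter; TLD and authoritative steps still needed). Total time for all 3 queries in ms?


Lookup 1 (cold cache): local + root + TLD + auth = 5 + 80 + 20 + 50 = 155 ms
Lookups 2..3 (TLD NS cached -> skip root; new domain -> still ask TLD and auth): local + TLD + auth = 5 + 20 + 50 = 75 ms each
Remaining 2 lookups: 2 * 75 = 150 ms
Total = 155 + 150 = 305 ms

305


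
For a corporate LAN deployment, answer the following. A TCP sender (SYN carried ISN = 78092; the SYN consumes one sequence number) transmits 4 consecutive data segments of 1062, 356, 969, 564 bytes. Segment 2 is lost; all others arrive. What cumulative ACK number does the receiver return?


SYN uses sequence number 78092; first data byte = ISN + 1 = 78093.
Segment 1: SEQ = 78093, len = 1062 B, covers [78093, 79154]
Segment 2: SEQ = 79155, len = 356 B, covers [79155, 79510] [LOST]
Segment 3: SEQ = 79511, len = 969 B, covers [79511, 80479]
Segment 4: SEQ = 80480, len = 564 B, covers [80480, 81043]
In-order data received: bytes [78093, 79154] (segments 1..1).
Segment 2 missing -> gap begins at byte 79155; later segments buffered out of order.
Cumulative ACK = next expected in-order byte = 78093 + 1062 = 79155

79155


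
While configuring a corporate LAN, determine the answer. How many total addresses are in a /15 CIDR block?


Given: CIDR prefix /15
Host bits = 32 - 15 = 17
Total addresses = 2^17 = 131072

131072


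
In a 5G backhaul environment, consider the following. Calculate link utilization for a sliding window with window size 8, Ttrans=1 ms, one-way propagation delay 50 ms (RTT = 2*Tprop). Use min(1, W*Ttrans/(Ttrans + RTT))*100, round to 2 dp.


Given: W = 8, Ttrans = 1 ms, RTT = 100 ms (= 2 * Tprop, Tprop = 50 ms)
Cycle time = Ttrans + RTT = 1 + 100 = 101 ms (first packet sent until its ACK returns)
W * Ttrans = 8 * 1 = 8 ms of sending per cycle
W * Ttrans / (Ttrans + RTT) = 8 / 101 = 0.079208
U = min(1, 0.079208) = 0.079208
U% = 7.92%

7.92


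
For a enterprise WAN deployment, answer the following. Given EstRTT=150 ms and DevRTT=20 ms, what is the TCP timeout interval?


Given: EstRTT = 150 ms, DevRTT = 20 ms
Timeout = EstRTT + 4 * DevRTT
4 * DevRTT = 4 * 20 = 80
Timeout = 150 + 80 = 230 ms

230


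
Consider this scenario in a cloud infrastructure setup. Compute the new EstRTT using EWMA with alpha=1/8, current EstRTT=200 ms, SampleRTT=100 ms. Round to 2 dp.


Given: EstRTT = 200 ms, SampleRTT = 100 ms, alpha = 1/8
New EstRTT = (1 - alpha) * EstRTT + alpha * SampleRTT
(7/8) * 200 = 175
(1/8) * 100 = 12.5
New EstRTT = 175 + 12.5 = 187.5 ms -> 187.50 ms (2 dp)

187.50


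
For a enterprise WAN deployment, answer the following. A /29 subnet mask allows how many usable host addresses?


Given: subnet mask /29
Host bits = 32 - 29 = 3
Total addresses = 2^3 = 8
Usable hosts = 8 - 2 (network + broadcast) = 6

6


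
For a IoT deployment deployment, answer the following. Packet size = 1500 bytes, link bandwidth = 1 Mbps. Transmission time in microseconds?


Given: packet = 1500 bytes, bandwidth = 1 Mbps
Packet in bits = 1500 * 8 = 12000 bits
Bandwidth = 1 * 10^6 = 1000000 bps
Time = 12000 / 1000000 seconds
Time in us = 12000 * 10^6 / 1000000 = 12000

12000


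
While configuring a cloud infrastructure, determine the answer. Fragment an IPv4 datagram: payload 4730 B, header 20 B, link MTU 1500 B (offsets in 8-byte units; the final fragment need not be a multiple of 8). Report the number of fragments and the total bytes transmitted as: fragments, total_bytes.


Max data per non-final fragment = floor((MTU - header)/8)*8 = floor((1500 - 20)/8)*8 = floor(1480/8)*8 = 1480 B
Final fragment needs no 8-byte alignment: it can carry up to MTU - header = 1480 B
Non-final fragments needed = ceil((payload - 1480) / 1480) = ceil(3250/1480) = ceil(2.1959) = 3
Number of fragments = 3 + 1 = 4
Fragment sizes (data): 3 * 1480 B + 290 B (last, 290 <= 1480 OK)
Total bytes sent = payload + n_frags * header = 4730 + 4*20 = 4730 + 80 = 4810 B

4, 4810


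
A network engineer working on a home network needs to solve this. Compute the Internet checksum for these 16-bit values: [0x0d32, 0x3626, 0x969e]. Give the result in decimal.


Given words: [0x0d32, 0x3626, 0x969e]
Step 1: Sum all words
Raw sum = 3378 + 13862 + 38558 = 55798
One's complement = ~55798 & 0xFFFF = 9737

9737


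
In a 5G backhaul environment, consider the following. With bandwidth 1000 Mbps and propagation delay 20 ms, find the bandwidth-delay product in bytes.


Given: bandwidth = 1000 Mbps, delay = 20 ms
BDP in bits = 1000 * 10^6 * 20 / 1000
BDP in bits = 20000000
BDP in bytes = 20000000 / 8 = 2500000

2500000


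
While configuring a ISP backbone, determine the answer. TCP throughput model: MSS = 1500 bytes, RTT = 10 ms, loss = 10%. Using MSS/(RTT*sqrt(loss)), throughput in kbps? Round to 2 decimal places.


Given: MSS = 1500 bytes, RTT = 10 ms, loss = 10%
RTT in seconds = 10 / 1000 = 0.01
Loss rate = 10% = 0.1
sqrt(loss) = sqrt(0.1) = 0.316227766017
Throughput (bytes/s) = 1500 / (0.01 * 0.316227766017) = 474341.6490
Throughput (kbps) = 474341.6490 * 8 / 1000 = 3794.733192 -> 3794.73 kbps (2 dp)

3794.73


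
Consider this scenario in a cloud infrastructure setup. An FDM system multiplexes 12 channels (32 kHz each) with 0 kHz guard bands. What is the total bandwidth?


Given: 12 channels, 32 kHz each, guard = 0 kHz
Channel bandwidth = 12 * 32 = 384 kHz
Guard bands = 11 gaps * 0 kHz = 0 kHz
Total = 384 + 0 = 384 kHz

384


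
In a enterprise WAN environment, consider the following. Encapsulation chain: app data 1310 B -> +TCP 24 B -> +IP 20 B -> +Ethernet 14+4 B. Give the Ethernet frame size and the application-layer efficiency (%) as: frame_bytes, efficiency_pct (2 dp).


TCP segment = 1310 + 24 = 1334 B
IP packet = 1334 + 20 = 1354 B
Ethernet frame = 1354 + 14 + 4 = 1372 B
Efficiency = app / frame = 1310 / 1372 = 0.954810 = 95.4810% -> 95.48% (2 dp)

1372, 95.48


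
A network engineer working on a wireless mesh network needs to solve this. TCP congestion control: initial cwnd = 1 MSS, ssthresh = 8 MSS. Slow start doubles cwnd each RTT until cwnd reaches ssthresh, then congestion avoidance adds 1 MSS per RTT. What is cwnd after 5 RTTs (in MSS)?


RTT 0: cwnd = 1 MSS (initial)
RTT 1: cwnd = 2 MSS (slow start, doubled)
RTT 2: cwnd = 4 MSS (slow start, doubled)
RTT 3: cwnd = 8 MSS (slow start, doubled)
RTT 4: cwnd = 9 MSS (congestion avoidance, +1)
RTT 5: cwnd = 10 MSS (congestion avoidance, +1)

10


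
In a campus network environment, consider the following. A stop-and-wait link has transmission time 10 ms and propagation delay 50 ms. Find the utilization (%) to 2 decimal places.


Given: Ttrans = 10 ms, Tprop = 50 ms
RTT = 2 * Tprop = 2 * 50 = 100 ms
U = Ttrans / (Ttrans + RTT)
U = 10 / (10 + 100)
U = 10 / 110 = 0.090909
U% = 9.09%

9.09


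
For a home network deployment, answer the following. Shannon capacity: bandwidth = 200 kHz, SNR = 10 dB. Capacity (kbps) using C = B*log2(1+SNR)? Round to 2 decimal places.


Given: B = 200 kHz, SNR = 10 dB
SNR linear = 10^(10/10) = 10
1 + SNR = 11
log2(11) = 3.4594316186
C = 200 * 1000 * 3.4594316186 = 691886.3237 bps
C = 691.886324 kbps -> 691.89 kbps (2 dp)

691.89


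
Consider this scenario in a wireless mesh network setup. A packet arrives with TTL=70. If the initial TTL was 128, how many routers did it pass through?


Given: initial TTL = 128, received TTL = 70
Hops = initial TTL - received TTL
Hops = 128 - 70 = 58

58


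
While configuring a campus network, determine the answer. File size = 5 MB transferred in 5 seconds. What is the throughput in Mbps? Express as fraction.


Given: file = 5 MB, time = 5 s
File in Mb = 5 * 8 = 40 Mb
Throughput = 40 / 5 Mbps
Throughput = 8 Mbps

8


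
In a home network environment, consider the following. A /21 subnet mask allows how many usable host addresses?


Given: subnet mask /21
Host bits = 32 - 21 = 11
Total addresses = 2^11 = 2048
Usable hosts = 2048 - 2 (network + broadcast) = 2046

2046


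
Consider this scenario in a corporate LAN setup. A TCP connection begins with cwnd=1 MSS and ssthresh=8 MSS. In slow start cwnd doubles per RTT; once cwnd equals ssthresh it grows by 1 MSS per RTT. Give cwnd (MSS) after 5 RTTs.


RTT 0: cwnd = 1 MSS (initial)
RTT 1: cwnd = 2 MSS (slow start, doubled)
RTT 2: cwnd = 4 MSS (slow start, doubled)
RTT 3: cwnd = 8 MSS (slow start, doubled)
RTT 4: cwnd = 9 MSS (congestion avoidance, +1)
RTT 5: cwnd = 10 MSS (congestion avoidance, +1)

10


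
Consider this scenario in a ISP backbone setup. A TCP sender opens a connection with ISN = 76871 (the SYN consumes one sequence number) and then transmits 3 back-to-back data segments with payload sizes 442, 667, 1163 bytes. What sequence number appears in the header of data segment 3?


The SYN occupies sequence number ISN = 76871, so the first data byte is ISN + 1 = 76872.
SEQ of data segment i = (ISN + 1) + sum of payload sizes of segments 1..i-1.
Segment 1: SEQ = 76872, payload = 442 bytes
Segment 2: SEQ = 77314, payload = 667 bytes
Segment 3: SEQ = 77981, payload = 1163 bytes
SEQ of segment 3 = 76872 + 442 + 667 = 77981

77981


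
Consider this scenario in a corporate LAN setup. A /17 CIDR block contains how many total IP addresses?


Given: CIDR prefix /17
Host bits = 32 - 17 = 15
Total addresses = 2^15 = 32768

32768


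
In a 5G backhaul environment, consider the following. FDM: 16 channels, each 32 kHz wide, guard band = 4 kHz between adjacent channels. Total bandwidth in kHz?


Given: 16 channels, 32 kHz each, guard = 4 kHz
Channel bandwidth = 16 * 32 = 512 kHz
Guard bands = 15 gaps * 4 kHz = 60 kHz
Total = 512 + 60 = 572 kHz

572


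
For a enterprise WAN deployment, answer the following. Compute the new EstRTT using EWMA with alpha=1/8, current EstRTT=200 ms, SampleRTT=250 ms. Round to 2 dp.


Given: EstRTT = 200 ms, SampleRTT = 250 ms, alpha = 1/8
New EstRTT = (1 - alpha) * EstRTT + alpha * SampleRTT
(7/8) * 200 = 175
(1/8) * 250 = 31.25
New EstRTT = 175 + 31.25 = 206.25 ms -> 206.25 ms (2 dp)

206.25


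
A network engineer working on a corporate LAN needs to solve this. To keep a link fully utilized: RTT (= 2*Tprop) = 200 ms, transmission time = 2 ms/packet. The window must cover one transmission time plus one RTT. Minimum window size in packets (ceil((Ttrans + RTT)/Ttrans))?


Given: Ttrans = 2 ms, RTT = 200 ms (= 2 * Tprop, Tprop = 100 ms)
Time until first ACK returns = Ttrans + RTT = 2 + 200 = 202 ms
Need W * Ttrans >= Ttrans + RTT  ->  W >= (Ttrans + RTT) / Ttrans
(Ttrans + RTT) / Ttrans = 202 / 2 = 101
W_min = ceil(101) = 101

101


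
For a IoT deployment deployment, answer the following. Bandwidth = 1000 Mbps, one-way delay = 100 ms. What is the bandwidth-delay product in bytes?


Given: bandwidth = 1000 Mbps, delay = 100 ms
BDP in bits = 1000 * 10^6 * 100 / 1000
BDP in bits = 100000000
BDP in bytes = 100000000 / 8 = 12500000

12500000


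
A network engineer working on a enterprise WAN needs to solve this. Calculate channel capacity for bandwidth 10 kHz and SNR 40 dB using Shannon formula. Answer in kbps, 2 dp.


Given: B = 10 kHz, SNR = 40 dB
SNR linear = 10^(40/10) = 10000
1 + SNR = 10001
log2(10001) = 13.2878566418
C = 10 * 1000 * 13.2878566418 = 132878.5664 bps
C = 132.878566 kbps -> 132.88 kbps (2 dp)

132.88


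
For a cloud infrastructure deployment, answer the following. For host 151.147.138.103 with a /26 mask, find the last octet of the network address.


Given: IP = 151.147.138.103, prefix = /26
Subnet mask = 255.255.255.192
Last octet of IP: 103
Last octet of mask: 192
Network last octet = 103 AND 192 = 64

64


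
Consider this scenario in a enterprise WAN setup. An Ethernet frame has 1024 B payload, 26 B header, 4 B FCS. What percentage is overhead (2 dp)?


Given: payload = 1024 B, header = 26 B, trailer = 4 B
Overhead bytes = header + trailer = 26 + 4 = 30
Total frame = payload + overhead = 1024 + 30 = 1054
Overhead % = 30 / 1054 * 100 = 2.8463% -> 2.85% (2 dp)

2.85


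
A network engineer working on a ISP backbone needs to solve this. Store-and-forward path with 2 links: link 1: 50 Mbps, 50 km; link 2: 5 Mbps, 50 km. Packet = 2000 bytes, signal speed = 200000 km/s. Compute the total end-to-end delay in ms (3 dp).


Packet = 2000 bytes = 16000 bits. Store-and-forward: sum (t_trans + t_prop) per link.
Link 1: t_trans = 16000/(50*10^6) s = 0.3200 ms; t_prop = 50/200000 s = 0.2500 ms; subtotal = 0.5700 ms
Link 2: t_trans = 16000/(5*10^6) s = 3.2000 ms; t_prop = 50/200000 s = 0.2500 ms; subtotal = 3.4500 ms
End-to-end = 0.5700 + 3.4500 = 4.0200 ms -> 4.020 ms (3 dp)

4.020


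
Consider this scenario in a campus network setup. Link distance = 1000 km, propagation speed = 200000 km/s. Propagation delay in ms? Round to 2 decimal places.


Given: distance = 1000 km, speed = 200000 km/s
Delay = distance / speed = 1000 / 200000 seconds
Delay in ms = 1000 * 1000 / 200000
Delay = 5.0000 ms
Rounded to 2 dp = 5.00 ms

5.00


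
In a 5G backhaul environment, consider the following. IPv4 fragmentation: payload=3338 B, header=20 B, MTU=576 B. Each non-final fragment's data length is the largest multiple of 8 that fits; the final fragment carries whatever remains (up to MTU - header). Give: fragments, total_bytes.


Max data per non-final fragment = floor((MTU - header)/8)*8 = floor((576 - 20)/8)*8 = floor(556/8)*8 = 552 B
Final fragment needs no 8-byte alignment: it can carry up to MTU - header = 556 B
Non-final fragments needed = ceil((payload - 556) / 552) = ceil(2782/552) = ceil(5.0399) = 6
Number of fragments = 6 + 1 = 7
Fragment sizes (data): 6 * 552 B + 26 B (last, 26 <= 556 OK)
Total bytes sent = payload + n_frags * header = 3338 + 7*20 = 3338 + 140 = 3478 B

7, 3478


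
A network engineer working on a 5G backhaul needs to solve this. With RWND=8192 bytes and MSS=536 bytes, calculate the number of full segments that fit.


Given: RWND = 8192 bytes, MSS = 536 bytes
Full segments = floor(RWND / MSS)
Full segments = floor(8192 / 536)
Full segments = floor(15.2836) = 15

15


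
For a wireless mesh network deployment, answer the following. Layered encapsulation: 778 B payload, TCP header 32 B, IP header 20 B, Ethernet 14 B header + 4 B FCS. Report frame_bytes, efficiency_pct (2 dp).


TCP segment = 778 + 32 = 810 B
IP packet = 810 + 20 = 830 B
Ethernet frame = 830 + 14 + 4 = 848 B
Efficiency = app / frame = 778 / 848 = 0.917453 = 91.7453% -> 91.75% (2 dp)

848, 91.75


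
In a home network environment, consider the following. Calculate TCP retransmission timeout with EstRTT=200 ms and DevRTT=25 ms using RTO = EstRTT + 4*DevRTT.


Given: EstRTT = 200 ms, DevRTT = 25 ms
Timeout = EstRTT + 4 * DevRTT
4 * DevRTT = 4 * 25 = 100
Timeout = 200 + 100 = 300 ms

300


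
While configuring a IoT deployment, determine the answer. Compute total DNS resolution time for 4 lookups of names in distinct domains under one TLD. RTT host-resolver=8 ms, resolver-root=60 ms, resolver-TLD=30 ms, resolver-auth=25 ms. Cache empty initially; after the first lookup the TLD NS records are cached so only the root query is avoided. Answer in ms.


Lookup 1 (cold cache): local + root + TLD + auth = 8 + 60 + 30 + 25 = 123 ms
Lookups 2..4 (TLD NS cached -> skip root; new domain -> still ask TLD and auth): local + TLD + auth = 8 + 30 + 25 = 63 ms each
Remaining 3 lookups: 3 * 63 = 189 ms
Total = 123 + 189 = 312 ms

312


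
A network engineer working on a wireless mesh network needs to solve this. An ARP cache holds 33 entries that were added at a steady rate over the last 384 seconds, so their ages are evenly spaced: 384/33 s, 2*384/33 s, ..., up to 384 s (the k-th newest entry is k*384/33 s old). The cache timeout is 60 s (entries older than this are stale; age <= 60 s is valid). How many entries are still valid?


Ages are k * 384/33 s for k = 1..33 (spacing = 11.6364 s).
Entry k is valid iff k * 384/33 <= 60 iff k <= 33 * 60 / 384 = 5.1562
n_valid = floor(5.1562) = 5
(n_stale = 33 - 5 = 28)

5


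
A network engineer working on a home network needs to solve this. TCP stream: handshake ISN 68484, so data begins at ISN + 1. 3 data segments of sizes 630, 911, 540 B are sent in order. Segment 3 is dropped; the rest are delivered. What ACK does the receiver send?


SYN uses sequence number 68484; first data byte = ISN + 1 = 68485.
Segment 1: SEQ = 68485, len = 630 B, covers [68485, 69114]
Segment 2: SEQ = 69115, len = 911 B, covers [69115, 70025]
Segment 3: SEQ = 70026, len = 540 B, covers [70026, 70565] [LOST]
In-order data received: bytes [68485, 70025] (segments 1..2).
Segment 3 missing -> gap begins at byte 70026.
Cumulative ACK = next expected in-order byte = 68485 + 630 + 911 = 70026

70026


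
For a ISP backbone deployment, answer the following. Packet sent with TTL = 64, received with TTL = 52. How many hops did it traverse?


Given: initial TTL = 64, received TTL = 52
Hops = initial TTL - received TTL
Hops = 64 - 52 = 12

12


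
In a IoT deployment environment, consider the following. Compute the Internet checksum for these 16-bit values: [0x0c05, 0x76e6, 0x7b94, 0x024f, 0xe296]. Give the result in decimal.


Given words: [0x0c05, 0x76e6, 0x7b94, 0x024f, 0xe296]
Step 1: Sum all words
Raw sum = 3077 + 30438 + 31636 + 591 + 58006 = 123748
Step 2: Fold carry: (58212 + 1) = 58213
One's complement = ~58213 & 0xFFFF = 7322

7322


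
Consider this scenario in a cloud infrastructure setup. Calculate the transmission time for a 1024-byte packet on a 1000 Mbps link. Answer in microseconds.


Given: packet = 1024 bytes, bandwidth = 1000 Mbps
Packet in bits = 1024 * 8 = 8192 bits
Bandwidth = 1000 * 10^6 = 1000000000 bps
Time = 8192 / 1000000000 seconds
Time in us = 8192 * 10^6 / 1000000000 = 8.192

8.192


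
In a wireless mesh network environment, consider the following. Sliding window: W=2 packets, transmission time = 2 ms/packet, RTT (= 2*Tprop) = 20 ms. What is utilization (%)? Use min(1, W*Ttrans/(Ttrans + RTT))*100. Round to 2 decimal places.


Given: W = 2, Ttrans = 2 ms, RTT = 20 ms (= 2 * Tprop, Tprop = 10 ms)
Cycle time = Ttrans + RTT = 2 + 20 = 22 ms (first packet sent until its ACK returns)
W * Ttrans = 2 * 2 = 4 ms of sending per cycle
W * Ttrans / (Ttrans + RTT) = 4 / 22 = 0.181818
U = min(1, 0.181818) = 0.181818
U% = 18.18%

18.18


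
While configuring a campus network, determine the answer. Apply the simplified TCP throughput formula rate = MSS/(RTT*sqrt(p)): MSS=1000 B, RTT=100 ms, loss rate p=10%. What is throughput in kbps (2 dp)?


Given: MSS = 1000 bytes, RTT = 100 ms, loss = 10%
RTT in seconds = 100 / 1000 = 0.1
Loss rate = 10% = 0.1
sqrt(loss) = sqrt(0.1) = 0.316227766017
Throughput (bytes/s) = 1000 / (0.1 * 0.316227766017) = 31622.7766
Throughput (kbps) = 31622.7766 * 8 / 1000 = 252.982213 -> 252.98 kbps (2 dp)

252.98


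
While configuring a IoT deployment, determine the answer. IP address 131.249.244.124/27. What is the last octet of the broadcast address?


Given: IP = 131.249.244.124, prefix = /27
Host bits = 32 - 27 = 5
Network last octet = 124 AND mask = 96
Host part size = 2^5 - 1 = 31
Broadcast last octet = 96 OR 31 = 127

127


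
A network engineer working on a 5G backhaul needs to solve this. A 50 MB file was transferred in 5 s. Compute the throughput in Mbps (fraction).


Given: file = 50 MB, time = 5 s
File in Mb = 50 * 8 = 400 Mb
Throughput = 400 / 5 Mbps
Throughput = 80 Mbps

80


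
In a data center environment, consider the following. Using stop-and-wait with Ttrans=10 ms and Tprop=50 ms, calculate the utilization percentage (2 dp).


Given: Ttrans = 10 ms, Tprop = 50 ms
RTT = 2 * Tprop = 2 * 50 = 100 ms
U = Ttrans / (Ttrans + RTT)
U = 10 / (10 + 100)
U = 10 / 110 = 0.090909
U% = 9.09%

9.09


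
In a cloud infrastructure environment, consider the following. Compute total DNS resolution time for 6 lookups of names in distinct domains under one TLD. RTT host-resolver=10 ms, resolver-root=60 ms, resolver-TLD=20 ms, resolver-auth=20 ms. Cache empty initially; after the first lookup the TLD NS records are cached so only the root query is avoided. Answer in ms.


Lookup 1 (cold cache): local + root + TLD + auth = 10 + 60 + 20 + 20 = 110 ms
Lookups 2..6 (TLD NS cached -> skip root; new domain -> still ask TLD and auth): local + TLD + auth = 10 + 20 + 20 = 50 ms each
Remaining 5 lookups: 5 * 50 = 250 ms
Total = 110 + 250 = 360 ms

360


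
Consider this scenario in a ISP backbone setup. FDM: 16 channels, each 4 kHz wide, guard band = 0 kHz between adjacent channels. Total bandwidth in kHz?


Given: 16 channels, 4 kHz each, guard = 0 kHz
Channel bandwidth = 16 * 4 = 64 kHz
Guard bands = 15 gaps * 0 kHz = 0 kHz
Total = 64 + 0 = 64 kHz

64


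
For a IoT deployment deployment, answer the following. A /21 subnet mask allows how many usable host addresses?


Given: subnet mask /21
Host bits = 32 - 21 = 11
Total addresses = 2^11 = 2048
Usable hosts = 2048 - 2 (network + broadcast) = 2046

2046


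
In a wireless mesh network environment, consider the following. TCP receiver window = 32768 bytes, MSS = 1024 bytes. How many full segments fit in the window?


Given: RWND = 32768 bytes, MSS = 1024 bytes
Full segments = floor(RWND / MSS)
Full segments = floor(32768 / 1024)
Full segments = floor(32.0) = 32

32


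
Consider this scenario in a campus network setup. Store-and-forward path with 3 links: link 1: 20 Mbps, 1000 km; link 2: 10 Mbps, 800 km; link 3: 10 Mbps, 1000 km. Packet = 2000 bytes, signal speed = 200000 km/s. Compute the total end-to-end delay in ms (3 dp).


Packet = 2000 bytes = 16000 bits. Store-and-forward: sum (t_trans + t_prop) per link.
Link 1: t_trans = 16000/(20*10^6) s = 0.8000 ms; t_prop = 1000/200000 s = 5.0000 ms; subtotal = 5.8000 ms
Link 2: t_trans = 16000/(10*10^6) s = 1.6000 ms; t_prop = 800/200000 s = 4.0000 ms; subtotal = 5.6000 ms
Link 3: t_trans = 16000/(10*10^6) s = 1.6000 ms; t_prop = 1000/200000 s = 5.0000 ms; subtotal = 6.6000 ms
End-to-end = 5.8000 + 5.6000 + 6.6000 = 18.0000 ms -> 18.000 ms (3 dp)

18.000


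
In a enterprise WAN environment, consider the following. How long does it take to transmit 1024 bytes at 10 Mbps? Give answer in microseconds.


Given: packet = 1024 bytes, bandwidth = 10 Mbps
Packet in bits = 1024 * 8 = 8192 bits
Bandwidth = 10 * 10^6 = 10000000 bps
Time = 8192 / 10000000 seconds
Time in us = 8192 * 10^6 / 10000000 = 819.2

819.2


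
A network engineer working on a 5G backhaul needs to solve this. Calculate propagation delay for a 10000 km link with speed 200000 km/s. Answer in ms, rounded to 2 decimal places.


Given: distance = 10000 km, speed = 200000 km/s
Delay = distance / speed = 10000 / 200000 seconds
Delay in ms = 10000 * 1000 / 200000
Delay = 50.0000 ms
Rounded to 2 dp = 50.00 ms

50.00


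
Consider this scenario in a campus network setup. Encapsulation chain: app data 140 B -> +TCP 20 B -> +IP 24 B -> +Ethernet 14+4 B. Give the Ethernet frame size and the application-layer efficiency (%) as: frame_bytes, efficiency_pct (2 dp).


TCP segment = 140 + 20 = 160 B
IP packet = 160 + 24 = 184 B
Ethernet frame = 184 + 14 + 4 = 202 B
Efficiency = app / frame = 140 / 202 = 0.693069 = 69.3069% -> 69.31% (2 dp)

202, 69.31
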